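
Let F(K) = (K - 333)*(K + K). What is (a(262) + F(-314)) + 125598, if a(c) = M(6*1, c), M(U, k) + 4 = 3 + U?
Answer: 531919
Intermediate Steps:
F(K) = 2*K*(-333 + K) (F(K) = (-333 + K)*(2*K) = 2*K*(-333 + K))
M(U, k) = -1 + U (M(U, k) = -4 + (3 + U) = -1 + U)
a(c) = 5 (a(c) = -1 + 6*1 = -1 + 6 = 5)
(a(262) + F(-314)) + 125598 = (5 + 2*(-314)*(-333 - 314)) + 125598 = (5 + 2*(-314)*(-647)) + 125598 = (5 + 406316) + 125598 = 406321 + 125598 = 531919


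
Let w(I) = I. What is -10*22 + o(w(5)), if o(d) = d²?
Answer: -195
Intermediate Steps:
-10*22 + o(w(5)) = -10*22 + 5² = -220 + 25 = -195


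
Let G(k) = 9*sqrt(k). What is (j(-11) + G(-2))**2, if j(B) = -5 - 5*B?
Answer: 2338 + 900*I*sqrt(2) ≈ 2338.0 + 1272.8*I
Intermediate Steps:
(j(-11) + G(-2))**2 = ((-5 - 5*(-11)) + 9*sqrt(-2))**2 = ((-5 + 55) + 9*(I*sqrt(2)))**2 = (50 + 9*I*sqrt(2))**2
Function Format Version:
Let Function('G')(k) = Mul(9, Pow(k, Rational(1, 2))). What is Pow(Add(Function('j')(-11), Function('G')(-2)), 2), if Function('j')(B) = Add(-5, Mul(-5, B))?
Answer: Add(2338, Mul(900, I, Pow(2, Rational(1, 2)))) ≈ Add(2338.0, Mul(1272.8, I))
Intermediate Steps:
Pow(Add(Function('j')(-11), Function('G')(-2)), 2) = Pow(Add(Add(-5, Mul(-5, -11)), Mul(9, Pow(-2, Rational(1, 2)))), 2) = Pow(Add(Add(-5, 55), Mul(9, Mul(I, Pow(2, Rational(1, 2))))), 2) = Pow(Add(50, Mul(9, I, Pow(2, Rational(1, 2)))), 2)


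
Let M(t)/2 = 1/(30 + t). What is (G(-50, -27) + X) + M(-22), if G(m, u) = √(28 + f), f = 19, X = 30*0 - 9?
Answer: -35/4 + √47 ≈ -1.8943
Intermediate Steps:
X = -9 (X = 0 - 9 = -9)
G(m, u) = √47 (G(m, u) = √(28 + 19) = √47)
M(t) = 2/(30 + t)
(G(-50, -27) + X) + M(-22) = (√47 - 9) + 2/(30 - 22) = (-9 + √47) + 2/8 = (-9 + √47) + 2*(⅛) = (-9 + √47) + ¼ = -35/4 + √47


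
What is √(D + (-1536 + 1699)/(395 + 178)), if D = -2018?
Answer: I*√662474523/573 ≈ 44.919*I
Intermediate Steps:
√(D + (-1536 + 1699)/(395 + 178)) = √(-2018 + (-1536 + 1699)/(395 + 178)) = √(-2018 + 163/573) = √(-1156151/573) = I*√662474523/573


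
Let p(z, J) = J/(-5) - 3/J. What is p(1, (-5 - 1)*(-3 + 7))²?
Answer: 38809/1600 ≈ 24.256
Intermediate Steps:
p(z, J) = -3/J - J/5 (p(z, J) = J*(-⅕) - 3/J = -J/5 - 3/J = -3/J - J/5)
p(1, (-5 - 1)*(-3 + 7))² = (-3*1/((-5 - 1)*(-3 + 7)) - (-5 - 1)*(-3 + 7)/5)² = (-3/((-6*4)) - (-6)*4/5)² = (-3/(-24) - ⅕*(-24))² = (-3*(-1/24) + 24/5)² = (⅛ + 24/5)² = (197/40)² = 38809/1600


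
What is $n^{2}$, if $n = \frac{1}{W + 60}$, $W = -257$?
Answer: $\frac{1}{38809} \approx 2.5767 \cdot 10^{-5}$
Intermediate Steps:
$n = - \frac{1}{197}$ ($n = \frac{1}{-257 + 60} = \frac{1}{-197} = - \frac{1}{197} \approx -0.0050761$)
$n^{2} = \left(- \frac{1}{197}\right)^{2} = \frac{1}{38809}$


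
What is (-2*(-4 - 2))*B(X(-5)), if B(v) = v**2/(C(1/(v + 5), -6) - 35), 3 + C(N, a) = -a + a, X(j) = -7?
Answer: -294/19 ≈ -15.474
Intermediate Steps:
C(N, a) = -3 (C(N, a) = -3 + (-a + a) = -3 + 0 = -3)
B(v) = -v**2/38 (B(v) = v**2/(-3 - 35) = v**2/(-38) = -v**2/38)
(-2*(-4 - 2))*B(X(-5)) = (-2*(-4 - 2))*(-1/38*(-7)**2) = (-2*(-6))*(-1/38*49) = 12*(-49/38) = -294/19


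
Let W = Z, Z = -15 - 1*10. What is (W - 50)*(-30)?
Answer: 2250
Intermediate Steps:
Z = -25 (Z = -15 - 10 = -25)
W = -25
(W - 50)*(-30) = (-25 - 50)*(-30) = -75*(-30) = 2250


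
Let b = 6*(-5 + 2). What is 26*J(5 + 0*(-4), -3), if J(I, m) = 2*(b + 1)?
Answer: -884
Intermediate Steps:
b = -18 (b = 6*(-3) = -18)
J(I, m) = -34 (J(I, m) = 2*(-18 + 1) = 2*(-17) = -34)
26*J(5 + 0*(-4), -3) = 26*(-34) = -884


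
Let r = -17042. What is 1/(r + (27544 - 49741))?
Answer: -1/39239 ≈ -2.5485e-5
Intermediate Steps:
1/(r + (27544 - 49741)) = 1/(-17042 + (27544 - 49741)) = 1/(-17042 - 22197) = 1/(-39239) = -1/39239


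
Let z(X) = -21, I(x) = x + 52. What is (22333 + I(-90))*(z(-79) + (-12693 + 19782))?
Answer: 157581060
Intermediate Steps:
I(x) = 52 + x
(22333 + I(-90))*(z(-79) + (-12693 + 19782)) = (22333 + (52 - 90))*(-21 + (-12693 + 19782)) = (22333 - 38)*(-21 + 7089) = 22295*7068 = 157581060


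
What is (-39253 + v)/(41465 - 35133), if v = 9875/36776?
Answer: -1443558453/232865632 ≈ -6.1991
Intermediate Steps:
v = 9875/36776 (v = 9875*(1/36776) = 9875/36776 ≈ 0.26852)
(-39253 + v)/(41465 - 35133) = (-39253 + 9875/36776)/(41465 - 35133) = -1443558453/36776/6332 = -1443558453/36776*1/6332 = -1443558453/232865632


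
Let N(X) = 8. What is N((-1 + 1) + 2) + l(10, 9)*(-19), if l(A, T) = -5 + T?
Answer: -68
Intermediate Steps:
N((-1 + 1) + 2) + l(10, 9)*(-19) = 8 + (-5 + 9)*(-19) = 8 + 4*(-19) = 8 - 76 = -68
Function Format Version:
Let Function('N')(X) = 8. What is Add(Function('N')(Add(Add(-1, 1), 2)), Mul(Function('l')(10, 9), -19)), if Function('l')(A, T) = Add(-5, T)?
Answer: -68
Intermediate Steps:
Add(Function('N')(Add(Add(-1, 1), 2)), Mul(Function('l')(10, 9), -19)) = Add(8, Mul(Add(-5, 9), -19)) = Add(8, Mul(4, -19)) = Add(8, -76) = -68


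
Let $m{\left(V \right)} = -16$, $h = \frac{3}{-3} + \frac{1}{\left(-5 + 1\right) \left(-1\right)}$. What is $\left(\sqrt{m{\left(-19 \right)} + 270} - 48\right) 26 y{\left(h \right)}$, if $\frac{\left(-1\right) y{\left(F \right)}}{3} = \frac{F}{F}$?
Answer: $3744 - 78 \sqrt{254} \approx 2500.9$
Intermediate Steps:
$h = - \frac{3}{4}$ ($h = 3 \left(- \frac{1}{3}\right) + \frac{1}{-4} \left(-1\right) = -1 - - \frac{1}{4} = -1 + \frac{1}{4} = - \frac{3}{4} \approx -0.75$)
$y{\left(F \right)} = -3$ ($y{\left(F \right)} = - 3 \frac{F}{F} = \left(-3\right) 1 = -3$)
$\left(\sqrt{m{\left(-19 \right)} + 270} - 48\right) 26 y{\left(h \right)} = \left(\sqrt{-16 + 270} - 48\right) 26 \left(-3\right) = \left(\sqrt{254} - 48\right) \left(-78\right) = \left(-48 + \sqrt{254}\right) \left(-78\right) = 3744 - 78 \sqrt{254}$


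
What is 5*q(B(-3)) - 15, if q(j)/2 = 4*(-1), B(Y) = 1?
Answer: -55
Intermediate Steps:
q(j) = -8 (q(j) = 2*(4*(-1)) = 2*(-4) = -8)
5*q(B(-3)) - 15 = 5*(-8) - 15 = -40 - 15 = -55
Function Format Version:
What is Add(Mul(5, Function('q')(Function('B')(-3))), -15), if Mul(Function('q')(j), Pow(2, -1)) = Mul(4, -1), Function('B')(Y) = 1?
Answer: -55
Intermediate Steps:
Function('q')(j) = -8 (Function('q')(j) = Mul(2, Mul(4, -1)) = Mul(2, -4) = -8)
Add(Mul(5, Function('q')(Function('B')(-3))), -15) = Add(Mul(5, -8), -15) = Add(-40, -15) = -55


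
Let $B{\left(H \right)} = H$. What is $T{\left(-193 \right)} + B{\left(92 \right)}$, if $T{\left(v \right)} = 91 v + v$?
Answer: $-17664$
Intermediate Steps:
$T{\left(v \right)} = 92 v$
$T{\left(-193 \right)} + B{\left(92 \right)} = 92 \left(-193\right) + 92 = -17756 + 92 = -17664$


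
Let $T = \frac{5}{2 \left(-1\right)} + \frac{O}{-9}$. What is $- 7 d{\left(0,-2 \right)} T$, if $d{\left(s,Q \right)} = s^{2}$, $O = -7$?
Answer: $0$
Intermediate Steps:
$T = - \frac{31}{18}$ ($T = \frac{5}{2 \left(-1\right)} - \frac{7}{-9} = \frac{5}{-2} - - \frac{7}{9} = 5 \left(- \frac{1}{2}\right) + \frac{7}{9} = - \frac{5}{2} + \frac{7}{9} = - \frac{31}{18} \approx -1.7222$)
$- 7 d{\left(0,-2 \right)} T = - 7 \cdot 0^{2} \left(- \frac{31}{18}\right) = \left(-7\right) 0 \left(- \frac{31}{18}\right) = 0 \left(- \frac{31}{18}\right) = 0$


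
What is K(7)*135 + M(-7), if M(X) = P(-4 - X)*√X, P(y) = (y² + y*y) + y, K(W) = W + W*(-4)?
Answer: -2835 + 21*I*√7 ≈ -2835.0 + 55.561*I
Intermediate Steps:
K(W) = -3*W (K(W) = W - 4*W = -3*W)
P(y) = y + 2*y² (P(y) = (y² + y²) + y = 2*y² + y = y + 2*y²)
M(X) = √X*(-7 - 2*X)*(-4 - X) (M(X) = ((-4 - X)*(1 + 2*(-4 - X)))*√X = ((-4 - X)*(1 + (-8 - 2*X)))*√X = ((-4 - X)*(-7 - 2*X))*√X = ((-7 - 2*X)*(-4 - X))*√X = √X*(-7 - 2*X)*(-4 - X))
K(7)*135 + M(-7) = -3*7*135 + √(-7)*(4 - 7)*(7 + 2*(-7)) = -21*135 + (I*√7)*(-3)*(7 - 14) = -2835 + (I*√7)*(-3)*(-7) = -2835 + 21*I*√7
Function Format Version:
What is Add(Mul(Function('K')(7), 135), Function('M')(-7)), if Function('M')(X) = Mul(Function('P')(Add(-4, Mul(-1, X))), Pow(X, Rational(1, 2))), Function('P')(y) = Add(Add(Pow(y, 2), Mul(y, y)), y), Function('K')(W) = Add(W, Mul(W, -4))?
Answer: Add(-2835, Mul(21, I, Pow(7, Rational(1, 2)))) ≈ Add(-2835.0, Mul(55.561, I))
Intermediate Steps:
Function('K')(W) = Mul(-3, W) (Function('K')(W) = Add(W, Mul(-4, W)) = Mul(-3, W))
Function('P')(y) = Add(y, Mul(2, Pow(y, 2))) (Function('P')(y) = Add(Add(Pow(y, 2), Pow(y, 2)), y) = Add(Mul(2, Pow(y, 2)), y) = Add(y, Mul(2, Pow(y, 2))))
Function('M')(X) = Mul(Pow(X, Rational(1, 2)), Add(-7, Mul(-2, X)), Add(-4, Mul(-1, X))) (Function('M')(X) = Mul(Mul(Add(-4, Mul(-1, X)), Add(1, Mul(2, Add(-4, Mul(-1, X))))), Pow(X, Rational(1, 2))) = Mul(Mul(Add(-4, Mul(-1, X)), Add(1, Add(-8, Mul(-2, X)))), Pow(X, Rational(1, 2))) = Mul(Mul(Add(-4, Mul(-1, X)), Add(-7, Mul(-2, X))), Pow(X, Rational(1, 2))) = Mul(Mul(Add(-7, Mul(-2, X)), Add(-4, Mul(-1, X))), Pow(X, Rational(1, 2))) = Mul(Pow(X, Rational(1, 2)), Add(-7, Mul(-2, X)), Add(-4, Mul(-1, X))))
Add(Mul(Function('K')(7), 135), Function('M')(-7)) = Add(Mul(Mul(-3, 7), 135), Mul(Pow(-7, Rational(1, 2)), Add(4, -7), Add(7, Mul(2, -7)))) = Add(Mul(-21, 135), Mul(Mul(I, Pow(7, Rational(1, 2))), -3, Add(7, -14))) = Add(-2835, Mul(Mul(I, Pow(7, Rational(1, 2))), -3, -7)) = Add(-2835, Mul(21, I, Pow(7, Rational(1, 2))))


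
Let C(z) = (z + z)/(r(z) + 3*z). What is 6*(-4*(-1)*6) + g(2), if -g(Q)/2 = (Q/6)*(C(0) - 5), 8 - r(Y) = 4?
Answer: 442/3 ≈ 147.33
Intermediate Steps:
r(Y) = 4 (r(Y) = 8 - 1*4 = 8 - 4 = 4)
C(z) = 2*z/(4 + 3*z) (C(z) = (z + z)/(4 + 3*z) = (2*z)/(4 + 3*z) = 2*z/(4 + 3*z))
g(Q) = 5*Q/3 (g(Q) = -2*Q/6*(2*0/(4 + 3*0) - 5) = -2*Q*(⅙)*(2*0/(4 + 0) - 5) = -2*Q/6*(2*0/4 - 5) = -2*Q/6*(2*0*(¼) - 5) = -2*Q/6*(0 - 5) = -2*Q/6*(-5) = -(-5)*Q/3 = 5*Q/3)
6*(-4*(-1)*6) + g(2) = 6*(-4*(-1)*6) + (5/3)*2 = 6*(4*6) + 10/3 = 6*24 + 10/3 = 144 + 10/3 = 442/3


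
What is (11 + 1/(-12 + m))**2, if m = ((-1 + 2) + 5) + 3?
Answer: 1024/9 ≈ 113.78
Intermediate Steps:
m = 9 (m = (1 + 5) + 3 = 6 + 3 = 9)
(11 + 1/(-12 + m))**2 = (11 + 1/(-12 + 9))**2 = (11 + 1/(-3))**2 = (11 - 1/3)**2 = (32/3)**2 = 1024/9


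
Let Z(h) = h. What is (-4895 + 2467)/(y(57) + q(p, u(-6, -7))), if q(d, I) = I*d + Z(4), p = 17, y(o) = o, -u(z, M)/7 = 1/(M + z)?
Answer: -7891/228 ≈ -34.610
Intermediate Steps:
u(z, M) = -7/(M + z)
q(d, I) = 4 + I*d (q(d, I) = I*d + 4 = 4 + I*d)
(-4895 + 2467)/(y(57) + q(p, u(-6, -7))) = (-4895 + 2467)/(57 + (4 - 7/(-7 - 6)*17)) = -2428/(57 + (4 - 7/(-13)*17)) = -2428/(57 + (4 - 7*(-1/13)*17)) = -2428/(57 + (4 + (7/13)*17)) = -2428/(57 + (4 + 119/13)) = -2428/(57 + 171/13) = -2428/912/13 = -2428*13/912 = -7891/228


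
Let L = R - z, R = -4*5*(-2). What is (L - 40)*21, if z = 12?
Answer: -252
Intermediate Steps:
R = 40 (R = -20*(-2) = 40)
L = 28 (L = 40 - 1*12 = 40 - 12 = 28)
(L - 40)*21 = (28 - 40)*21 = -12*21 = -252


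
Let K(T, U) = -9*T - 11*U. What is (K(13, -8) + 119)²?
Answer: 8100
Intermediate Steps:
K(T, U) = -11*U - 9*T
(K(13, -8) + 119)² = ((-11*(-8) - 9*13) + 119)² = ((88 - 117) + 119)² = (-29 + 119)² = 90² = 8100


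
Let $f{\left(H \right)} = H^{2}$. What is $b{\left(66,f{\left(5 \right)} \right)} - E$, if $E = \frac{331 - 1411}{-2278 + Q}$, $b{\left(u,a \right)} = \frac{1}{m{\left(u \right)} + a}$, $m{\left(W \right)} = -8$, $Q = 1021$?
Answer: $- \frac{5701}{7123} \approx -0.80037$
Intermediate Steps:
$b{\left(u,a \right)} = \frac{1}{-8 + a}$
$E = \frac{360}{419}$ ($E = \frac{331 - 1411}{-2278 + 1021} = - \frac{1080}{-1257} = \left(-1080\right) \left(- \frac{1}{1257}\right) = \frac{360}{419} \approx 0.85919$)
$b{\left(66,f{\left(5 \right)} \right)} - E = \frac{1}{-8 + 5^{2}} - \frac{360}{419} = \frac{1}{-8 + 25} - \frac{360}{419} = \frac{1}{17} - \frac{360}{419} = - \frac{5701}{7123}$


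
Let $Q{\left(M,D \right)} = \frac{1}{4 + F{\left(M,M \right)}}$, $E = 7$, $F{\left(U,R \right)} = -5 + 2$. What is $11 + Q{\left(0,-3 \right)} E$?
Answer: $18$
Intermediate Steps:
$F{\left(U,R \right)} = -3$
$Q{\left(M,D \right)} = 1$ ($Q{\left(M,D \right)} = \frac{1}{4 - 3} = 1^{-1} = 1$)
$11 + Q{\left(0,-3 \right)} E = 11 + 1 \cdot 7 = 11 + 7 = 18$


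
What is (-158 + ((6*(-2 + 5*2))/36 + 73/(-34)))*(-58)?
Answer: 469771/51 ≈ 9211.2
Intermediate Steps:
(-158 + ((6*(-2 + 5*2))/36 + 73/(-34)))*(-58) = (-158 + ((6*(-2 + 10))*(1/36) + 73*(-1/34)))*(-58) = (-158 + ((6*8)*(1/36) - 73/34))*(-58) = (-158 + (48*(1/36) - 73/34))*(-58) = (-158 + (4/3 - 73/34))*(-58) = (-158 - 83/102)*(-58) = -16199/102*(-58) = 469771/51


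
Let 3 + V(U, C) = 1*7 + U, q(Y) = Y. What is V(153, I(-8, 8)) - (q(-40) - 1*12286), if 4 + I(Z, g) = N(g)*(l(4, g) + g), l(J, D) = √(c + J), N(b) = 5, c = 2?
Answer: 12483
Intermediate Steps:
l(J, D) = √(2 + J)
I(Z, g) = -4 + 5*g + 5*√6 (I(Z, g) = -4 + 5*(√(2 + 4) + g) = -4 + 5*(√6 + g) = -4 + 5*(g + √6) = -4 + (5*g + 5*√6) = -4 + 5*g + 5*√6)
V(U, C) = 4 + U (V(U, C) = -3 + (1*7 + U) = -3 + (7 + U) = 4 + U)
V(153, I(-8, 8)) - (q(-40) - 1*12286) = (4 + 153) - (-40 - 1*12286) = 157 - (-40 - 12286) = 157 - 1*(-12326) = 157 + 12326 = 12483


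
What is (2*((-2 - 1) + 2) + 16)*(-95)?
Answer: -1330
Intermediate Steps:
(2*((-2 - 1) + 2) + 16)*(-95) = (2*(-3 + 2) + 16)*(-95) = (2*(-1) + 16)*(-95) = (-2 + 16)*(-95) = 14*(-95) = -1330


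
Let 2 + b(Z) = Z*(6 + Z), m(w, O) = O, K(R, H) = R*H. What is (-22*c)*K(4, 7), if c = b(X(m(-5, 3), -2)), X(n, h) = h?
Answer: 6160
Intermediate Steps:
K(R, H) = H*R
b(Z) = -2 + Z*(6 + Z)
c = -10 (c = -2 + (-2)² + 6*(-2) = -2 + 4 - 12 = -10)
(-22*c)*K(4, 7) = (-22*(-10))*(7*4) = 220*28 = 6160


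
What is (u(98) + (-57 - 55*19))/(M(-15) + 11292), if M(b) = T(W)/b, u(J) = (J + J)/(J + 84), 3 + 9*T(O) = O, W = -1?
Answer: -241515/2477189 ≈ -0.097496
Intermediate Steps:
T(O) = -1/3 + O/9
u(J) = 2*J/(84 + J) (u(J) = (2*J)/(84 + J) = 2*J/(84 + J))
M(b) = -4/(9*b) (M(b) = (-1/3 + (1/9)*(-1))/b = (-1/3 - 1/9)/b = -4/(9*b))
(u(98) + (-57 - 55*19))/(M(-15) + 11292) = (2*98/(84 + 98) + (-57 - 55*19))/(-4/9/(-15) + 11292) = (2*98/182 + (-57 - 1045))/(-4/9*(-1/15) + 11292) = (2*98*(1/182) - 1102)/(4/135 + 11292) = (14/13 - 1102)/(1524424/135) = -14312/13*135/1524424 = -241515/2477189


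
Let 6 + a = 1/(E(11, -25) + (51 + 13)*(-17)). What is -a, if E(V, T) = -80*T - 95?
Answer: 4901/817 ≈ 5.9988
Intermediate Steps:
E(V, T) = -95 - 80*T
a = -4901/817 (a = -6 + 1/((-95 - 80*(-25)) + (51 + 13)*(-17)) = -6 + 1/((-95 + 2000) + 64*(-17)) = -6 + 1/(1905 - 1088) = -6 + 1/817 = -4901/817 ≈ -5.9988)
-a = -1*(-4901/817) = 4901/817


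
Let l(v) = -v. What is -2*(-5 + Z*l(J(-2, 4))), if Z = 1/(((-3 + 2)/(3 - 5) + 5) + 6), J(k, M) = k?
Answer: 222/23 ≈ 9.6522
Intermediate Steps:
Z = 2/23 (Z = 1/((-1/(-2) + 5) + 6) = 1/((-1*(-½) + 5) + 6) = 1/((½ + 5) + 6) = 1/(11/2 + 6) = 1/(23/2) = 2/23 ≈ 0.086957)
-2*(-5 + Z*l(J(-2, 4))) = -2*(-5 + 2*(-1*(-2))/23) = -2*(-5 + (2/23)*2) = -2*(-5 + 4/23) = -2*(-111/23) = 222/23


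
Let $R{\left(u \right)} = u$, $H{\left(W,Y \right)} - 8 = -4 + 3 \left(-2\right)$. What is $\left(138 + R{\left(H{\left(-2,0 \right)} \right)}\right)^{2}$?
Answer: $18496$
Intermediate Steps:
$H{\left(W,Y \right)} = -2$ ($H{\left(W,Y \right)} = 8 + \left(-4 + 3 \left(-2\right)\right) = 8 - 10 = -2$)
$\left(138 + R{\left(H{\left(-2,0 \right)} \right)}\right)^{2} = \left(138 - 2\right)^{2} = 136^{2} = 18496$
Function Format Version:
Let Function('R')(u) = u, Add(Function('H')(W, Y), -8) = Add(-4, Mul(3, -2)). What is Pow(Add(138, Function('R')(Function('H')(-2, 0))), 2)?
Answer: 18496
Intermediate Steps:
Function('H')(W, Y) = -2 (Function('H')(W, Y) = Add(8, Add(-4, Mul(3, -2))) = Add(8, Add(-4, -6)) = Add(8, -10) = -2)
Pow(Add(138, Function('R')(Function('H')(-2, 0))), 2) = Pow(Add(138, -2), 2) = Pow(136, 2) = 18496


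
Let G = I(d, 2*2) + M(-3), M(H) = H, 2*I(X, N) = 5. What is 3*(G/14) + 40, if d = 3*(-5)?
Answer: 1117/28 ≈ 39.893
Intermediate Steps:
d = -15
I(X, N) = 5/2 (I(X, N) = (½)*5 = 5/2)
G = -½ (G = 5/2 - 3 = -½ ≈ -0.50000)
3*(G/14) + 40 = 3*(-½/14) + 40 = 3*(-½*1/14) + 40 = 3*(-1/28) + 40 = -3/28 + 40 = 1117/28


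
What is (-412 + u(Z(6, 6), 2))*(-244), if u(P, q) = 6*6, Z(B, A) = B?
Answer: 91744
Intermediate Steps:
u(P, q) = 36
(-412 + u(Z(6, 6), 2))*(-244) = (-412 + 36)*(-244) = -376*(-244) = 91744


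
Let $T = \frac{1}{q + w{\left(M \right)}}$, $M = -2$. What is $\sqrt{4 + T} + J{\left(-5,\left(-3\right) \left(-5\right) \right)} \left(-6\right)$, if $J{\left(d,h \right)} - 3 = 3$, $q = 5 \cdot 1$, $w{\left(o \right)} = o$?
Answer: $-36 + \frac{\sqrt{39}}{3} \approx -33.918$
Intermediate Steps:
$q = 5$
$J{\left(d,h \right)} = 6$ ($J{\left(d,h \right)} = 3 + 3 = 6$)
$T = \frac{1}{3}$ ($T = \frac{1}{5 - 2} = \frac{1}{3} \approx 0.33333$)
$\sqrt{4 + T} + J{\left(-5,\left(-3\right) \left(-5\right) \right)} \left(-6\right) = \sqrt{4 + \frac{1}{3}} + 6 \left(-6\right) = \sqrt{\frac{13}{3}} - 36 = \frac{\sqrt{39}}{3} - 36 = -36 + \frac{\sqrt{39}}{3}$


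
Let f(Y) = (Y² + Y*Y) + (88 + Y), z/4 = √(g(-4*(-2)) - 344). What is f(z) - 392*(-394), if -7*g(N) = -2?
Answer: 1004760/7 + 4*I*√16842/7 ≈ 1.4354e+5 + 74.158*I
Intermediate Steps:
g(N) = 2/7 (g(N) = -⅐*(-2) = 2/7)
z = 4*I*√16842/7 (z = 4*√(2/7 - 344) = 4*√(-2406/7) = 4*(I*√16842/7) = 4*I*√16842/7 ≈ 74.158*I)
f(Y) = 88 + Y + 2*Y² (f(Y) = (Y² + Y²) + (88 + Y) = 2*Y² + (88 + Y) = 88 + Y + 2*Y²)
f(z) - 392*(-394) = (88 + 4*I*√16842/7 + 2*(4*I*√16842/7)²) - 392*(-394) = (88 + 4*I*√16842/7 + 2*(-38496/7)) - 1*(-154448) = (88 + 4*I*√16842/7 - 76992/7) + 154448 = (-76376/7 + 4*I*√16842/7) + 154448 = 1004760/7 + 4*I*√16842/7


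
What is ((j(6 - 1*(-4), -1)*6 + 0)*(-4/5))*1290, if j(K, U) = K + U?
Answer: -55728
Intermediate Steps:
((j(6 - 1*(-4), -1)*6 + 0)*(-4/5))*1290 = ((((6 - 1*(-4)) - 1)*6 + 0)*(-4/5))*1290 = ((((6 + 4) - 1)*6 + 0)*(-4*1/5))*1290 = (((10 - 1)*6 + 0)*(-4/5))*1290 = ((9*6 + 0)*(-4/5))*1290 = ((54 + 0)*(-4/5))*1290 = (54*(-4/5))*1290 = -216/5*1290 = -55728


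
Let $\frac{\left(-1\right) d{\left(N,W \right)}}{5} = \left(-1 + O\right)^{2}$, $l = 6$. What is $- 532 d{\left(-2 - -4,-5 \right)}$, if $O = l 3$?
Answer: $768740$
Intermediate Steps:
$O = 18$ ($O = 6 \cdot 3 = 18$)
$d{\left(N,W \right)} = -1445$ ($d{\left(N,W \right)} = - 5 \left(-1 + 18\right)^{2} = - 5 \cdot 17^{2} = \left(-5\right) 289 = -1445$)
$- 532 d{\left(-2 - -4,-5 \right)} = \left(-532\right) \left(-1445\right) = 768740$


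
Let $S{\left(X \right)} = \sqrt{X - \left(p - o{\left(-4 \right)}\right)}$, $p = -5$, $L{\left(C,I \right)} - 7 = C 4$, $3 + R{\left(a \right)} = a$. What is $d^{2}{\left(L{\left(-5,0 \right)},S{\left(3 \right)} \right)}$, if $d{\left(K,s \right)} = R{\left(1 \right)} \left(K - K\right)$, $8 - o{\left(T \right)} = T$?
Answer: $0$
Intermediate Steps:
$o{\left(T \right)} = 8 - T$
$R{\left(a \right)} = -3 + a$
$L{\left(C,I \right)} = 7 + 4 C$ ($L{\left(C,I \right)} = 7 + C 4 = 7 + 4 C$)
$S{\left(X \right)} = \sqrt{17 + X}$ ($S{\left(X \right)} = \sqrt{X + \left(\left(8 - -4\right) - -5\right)} = \sqrt{X + \left(\left(8 + 4\right) + 5\right)} = \sqrt{X + \left(12 + 5\right)} = \sqrt{X + 17} = \sqrt{17 + X}$)
$d{\left(K,s \right)} = 0$ ($d{\left(K,s \right)} = \left(-3 + 1\right) \left(K - K\right) = \left(-2\right) 0 = 0$)
$d^{2}{\left(L{\left(-5,0 \right)},S{\left(3 \right)} \right)} = 0^{2} = 0$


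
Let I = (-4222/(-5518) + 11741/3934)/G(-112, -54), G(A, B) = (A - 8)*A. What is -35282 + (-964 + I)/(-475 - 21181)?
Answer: -37153091788773614671/1053033803745280 ≈ -35282.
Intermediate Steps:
G(A, B) = A*(-8 + A) (G(A, B) = (-8 + A)*A = A*(-8 + A))
I = 13566031/48625498880 (I = (-4222/(-5518) + 11741/3934)/((-112*(-8 - 112))) = (-4222*(-1/5518) + 11741*(1/3934))/((-112*(-120))) = (2111/2759 + 11741/3934)/13440 = (40698093/10853906)*(1/13440) = 13566031/48625498880 ≈ 0.00027899)
-35282 + (-964 + I)/(-475 - 21181) = -35282 + (-964 + 13566031/48625498880)/(-475 - 21181) = -35282 - 46874967354289/48625498880/(-21656) = -35282 - 46874967354289/48625498880*(-1/21656) = -35282 + 46874967354289/1053033803745280 = -37153091788773614671/1053033803745280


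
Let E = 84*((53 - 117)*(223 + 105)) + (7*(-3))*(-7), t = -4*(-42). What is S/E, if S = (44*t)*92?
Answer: -32384/83961 ≈ -0.38570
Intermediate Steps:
t = 168
S = 680064 (S = (44*168)*92 = 7392*92 = 680064)
E = -1763181 (E = 84*(-64*328) - 21*(-7) = 84*(-20992) + 147 = -1763328 + 147 = -1763181)
S/E = 680064/(-1763181) = 680064*(-1/1763181) = -32384/83961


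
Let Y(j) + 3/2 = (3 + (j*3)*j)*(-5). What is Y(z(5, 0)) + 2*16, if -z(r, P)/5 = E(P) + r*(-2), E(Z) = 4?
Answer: -26969/2 ≈ -13485.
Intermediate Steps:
z(r, P) = -20 + 10*r (z(r, P) = -5*(4 + r*(-2)) = -5*(4 - 2*r) = -20 + 10*r)
Y(j) = -33/2 - 15*j² (Y(j) = -3/2 + (3 + (j*3)*j)*(-5) = -3/2 + (3 + (3*j)*j)*(-5) = -3/2 + (3 + 3*j²)*(-5) = -3/2 + (-15 - 15*j²) = -33/2 - 15*j²)
Y(z(5, 0)) + 2*16 = (-33/2 - 15*(-20 + 10*5)²) + 2*16 = (-33/2 - 15*(-20 + 50)²) + 32 = (-33/2 - 15*30²) + 32 = (-33/2 - 15*900) + 32 = (-33/2 - 13500) + 32 = -27033/2 + 32 = -26969/2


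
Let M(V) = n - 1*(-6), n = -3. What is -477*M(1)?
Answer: -1431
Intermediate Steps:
M(V) = 3 (M(V) = -3 - 1*(-6) = -3 + 6 = 3)
-477*M(1) = -477*3 = -1431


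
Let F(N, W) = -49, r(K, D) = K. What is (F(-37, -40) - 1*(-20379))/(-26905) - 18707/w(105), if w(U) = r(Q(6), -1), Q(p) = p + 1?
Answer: -100690829/37667 ≈ -2673.2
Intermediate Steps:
Q(p) = 1 + p
w(U) = 7 (w(U) = 1 + 6 = 7)
(F(-37, -40) - 1*(-20379))/(-26905) - 18707/w(105) = (-49 - 1*(-20379))/(-26905) - 18707/7 = (-49 + 20379)*(-1/26905) - 18707*⅐ = 20330*(-1/26905) - 18707/7 = -4066/5381 - 18707/7 = -100690829/37667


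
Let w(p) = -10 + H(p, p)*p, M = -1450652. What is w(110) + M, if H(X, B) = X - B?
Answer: -1450662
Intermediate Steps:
w(p) = -10 (w(p) = -10 + (p - p)*p = -10 + 0*p = -10 + 0 = -10)
w(110) + M = -10 - 1450652 = -1450662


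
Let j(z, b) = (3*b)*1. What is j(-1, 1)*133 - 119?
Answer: 280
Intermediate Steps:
j(z, b) = 3*b
j(-1, 1)*133 - 119 = (3*1)*133 - 119 = 3*133 - 119 = 399 - 119 = 280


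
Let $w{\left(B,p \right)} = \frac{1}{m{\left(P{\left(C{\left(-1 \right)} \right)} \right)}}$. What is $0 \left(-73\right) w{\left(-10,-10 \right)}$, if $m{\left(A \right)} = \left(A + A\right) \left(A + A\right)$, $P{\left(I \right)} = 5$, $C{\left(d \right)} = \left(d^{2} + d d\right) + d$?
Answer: $0$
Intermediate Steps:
$C{\left(d \right)} = d + 2 d^{2}$ ($C{\left(d \right)} = \left(d^{2} + d^{2}\right) + d = 2 d^{2} + d = d + 2 d^{2}$)
$m{\left(A \right)} = 4 A^{2}$ ($m{\left(A \right)} = 2 A 2 A = 4 A^{2}$)
$w{\left(B,p \right)} = \frac{1}{100}$ ($w{\left(B,p \right)} = \frac{1}{4 \cdot 5^{2}} = \frac{1}{4 \cdot 25} = \frac{1}{100}$)
$0 \left(-73\right) w{\left(-10,-10 \right)} = 0 \left(-73\right) \frac{1}{100} = 0 \cdot \frac{1}{100} = 0$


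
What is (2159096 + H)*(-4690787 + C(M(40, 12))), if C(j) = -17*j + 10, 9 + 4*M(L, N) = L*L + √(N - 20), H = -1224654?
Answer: -8779155009255/2 - 7942757*I*√2 ≈ -4.3896e+12 - 1.1233e+7*I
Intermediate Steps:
M(L, N) = -9/4 + L²/4 + √(-20 + N)/4 (M(L, N) = -9/4 + (L*L + √(N - 20))/4 = -9/4 + (L² + √(-20 + N))/4 = -9/4 + (L²/4 + √(-20 + N)/4) = -9/4 + L²/4 + √(-20 + N)/4)
C(j) = 10 - 17*j
(2159096 + H)*(-4690787 + C(M(40, 12))) = (2159096 - 1224654)*(-4690787 + (10 - 17*(-9/4 + (¼)*40² + √(-20 + 12)/4))) = 934442*(-4690787 + (10 - 17*(-9/4 + (¼)*1600 + √(-8)/4))) = 934442*(-4690787 + (10 - 17*(-9/4 + 400 + (2*I*√2)/4))) = 934442*(-4690787 + (10 - 17*(-9/4 + 400 + I*√2/2))) = 934442*(-4690787 + (10 - 17*(1591/4 + I*√2/2))) = 934442*(-4690787 + (10 + (-27047/4 - 17*I*√2/2))) = 934442*(-4690787 + (-27007/4 - 17*I*√2/2)) = 934442*(-18790155/4 - 17*I*√2/2) = -8779155009255/2 - 7942757*I*√2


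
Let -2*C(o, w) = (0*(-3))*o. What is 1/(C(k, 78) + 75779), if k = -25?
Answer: 1/75779 ≈ 1.3196e-5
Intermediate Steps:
C(o, w) = 0 (C(o, w) = -0*(-3)*o/2 = -0*o = -½*0 = 0)
1/(C(k, 78) + 75779) = 1/(0 + 75779) = 1/75779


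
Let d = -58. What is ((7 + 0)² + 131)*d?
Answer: -10440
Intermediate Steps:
((7 + 0)² + 131)*d = ((7 + 0)² + 131)*(-58) = (7² + 131)*(-58) = (49 + 131)*(-58) = 180*(-58) = -10440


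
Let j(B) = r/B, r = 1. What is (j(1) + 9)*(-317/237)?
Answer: -3170/237 ≈ -13.376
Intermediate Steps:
j(B) = 1/B
(j(1) + 9)*(-317/237) = (1/1 + 9)*(-317/237) = (1 + 9)*(-317*1/237) = 10*(-317/237) = -3170/237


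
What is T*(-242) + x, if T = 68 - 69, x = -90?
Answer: 152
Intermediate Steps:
T = -1
T*(-242) + x = -1*(-242) - 90 = 242 - 90 = 152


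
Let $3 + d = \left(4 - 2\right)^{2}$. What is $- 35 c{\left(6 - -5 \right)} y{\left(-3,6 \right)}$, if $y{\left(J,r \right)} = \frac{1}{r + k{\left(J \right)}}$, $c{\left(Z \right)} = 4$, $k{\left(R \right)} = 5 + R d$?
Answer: $- \frac{35}{2} \approx -17.5$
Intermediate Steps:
$d = 1$ ($d = -3 + \left(4 - 2\right)^{2} = -3 + 2^{2} = -3 + 4 = 1$)
$k{\left(R \right)} = 5 + R$ ($k{\left(R \right)} = 5 + R 1 = 5 + R$)
$y{\left(J,r \right)} = \frac{1}{5 + J + r}$ ($y{\left(J,r \right)} = \frac{1}{r + \left(5 + J\right)} = \frac{1}{5 + J + r}$)
$- 35 c{\left(6 - -5 \right)} y{\left(-3,6 \right)} = \frac{\left(-35\right) 4}{5 - 3 + 6} = - \frac{140}{8} = \left(-140\right) \frac{1}{8} = - \frac{35}{2}$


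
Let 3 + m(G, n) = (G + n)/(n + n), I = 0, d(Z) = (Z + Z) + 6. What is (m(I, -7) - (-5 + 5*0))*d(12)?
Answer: 75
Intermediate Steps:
d(Z) = 6 + 2*Z (d(Z) = 2*Z + 6 = 6 + 2*Z)
m(G, n) = -3 + (G + n)/(2*n) (m(G, n) = -3 + (G + n)/(n + n) = -3 + (G + n)/((2*n)) = -3 + (G + n)*(1/(2*n)) = -3 + (G + n)/(2*n))
(m(I, -7) - (-5 + 5*0))*d(12) = ((1/2)*(0 - 5*(-7))/(-7) - (-5 + 5*0))*(6 + 2*12) = ((1/2)*(-1/7)*(0 + 35) - (-5 + 0))*(6 + 24) = ((1/2)*(-1/7)*35 - 1*(-5))*30 = (-5/2 + 5)*30 = (5/2)*30 = 75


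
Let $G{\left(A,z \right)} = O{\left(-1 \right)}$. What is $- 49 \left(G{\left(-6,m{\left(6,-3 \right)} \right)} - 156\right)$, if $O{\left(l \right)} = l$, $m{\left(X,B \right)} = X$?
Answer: $7693$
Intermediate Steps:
$G{\left(A,z \right)} = -1$
$- 49 \left(G{\left(-6,m{\left(6,-3 \right)} \right)} - 156\right) = - 49 \left(-1 - 156\right) = \left(-49\right) \left(-157\right) = 7693$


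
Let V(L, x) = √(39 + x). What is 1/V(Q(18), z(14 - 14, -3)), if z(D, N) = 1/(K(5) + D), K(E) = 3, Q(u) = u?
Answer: √354/118 ≈ 0.15945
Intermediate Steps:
z(D, N) = 1/(3 + D)
1/V(Q(18), z(14 - 14, -3)) = 1/(√(39 + 1/(3 + (14 - 14)))) = 1/(√(39 + 1/(3 + 0))) = 1/(√(39 + 1/3)) = 1/(√(39 + ⅓)) = 1/(√(118/3)) = 1/(√354/3) = √354/118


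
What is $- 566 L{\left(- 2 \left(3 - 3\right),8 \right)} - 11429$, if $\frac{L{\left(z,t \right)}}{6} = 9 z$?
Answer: $-11429$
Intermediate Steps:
$L{\left(z,t \right)} = 54 z$ ($L{\left(z,t \right)} = 6 \cdot 9 z = 54 z$)
$- 566 L{\left(- 2 \left(3 - 3\right),8 \right)} - 11429 = - 566 \cdot 54 \left(- 2 \left(3 - 3\right)\right) - 11429 = - 566 \cdot 54 \left(\left(-2\right) 0\right) - 11429 = - 566 \cdot 54 \cdot 0 - 11429 = \left(-566\right) 0 - 11429 = 0 - 11429 = -11429$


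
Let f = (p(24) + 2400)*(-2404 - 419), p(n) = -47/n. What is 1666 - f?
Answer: 54170701/8 ≈ 6.7713e+6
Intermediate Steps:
f = -54157373/8 (f = (-47/24 + 2400)*(-2404 - 419) = (-47*1/24 + 2400)*(-2823) = (-47/24 + 2400)*(-2823) = (57553/24)*(-2823) = -54157373/8 ≈ -6.7697e+6)
1666 - f = 1666 - 1*(-54157373/8) = 1666 + 54157373/8 = 54170701/8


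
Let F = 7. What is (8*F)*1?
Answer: 56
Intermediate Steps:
(8*F)*1 = (8*7)*1 = 56*1 = 56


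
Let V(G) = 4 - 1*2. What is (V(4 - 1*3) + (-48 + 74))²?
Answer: 784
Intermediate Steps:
V(G) = 2 (V(G) = 4 - 2 = 2)
(V(4 - 1*3) + (-48 + 74))² = (2 + (-48 + 74))² = (2 + 26)² = 28² = 784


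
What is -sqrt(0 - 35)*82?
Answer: -82*I*sqrt(35) ≈ -485.12*I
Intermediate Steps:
-sqrt(0 - 35)*82 = -sqrt(-35)*82 = -I*sqrt(35)*82 = -82*I*sqrt(35)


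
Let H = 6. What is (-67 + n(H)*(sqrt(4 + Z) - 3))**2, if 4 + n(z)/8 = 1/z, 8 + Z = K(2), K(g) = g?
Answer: (-75 + 92*I*sqrt(2))**2/9 ≈ -1255.9 - 2168.5*I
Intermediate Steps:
Z = -6 (Z = -8 + 2 = -6)
n(z) = -32 + 8/z (n(z) = -32 + 8*(1/z) = -32 + 8/z)
(-67 + n(H)*(sqrt(4 + Z) - 3))**2 = (-67 + (-32 + 8/6)*(sqrt(4 - 6) - 3))**2 = (-67 + (-32 + 8*(1/6))*(sqrt(-2) - 3))**2 = (-67 + (-32 + 4/3)*(I*sqrt(2) - 3))**2 = (-67 - 92*(-3 + I*sqrt(2))/3)**2 = (-67 + (92 - 92*I*sqrt(2)/3))**2 = (25 - 92*I*sqrt(2)/3)**2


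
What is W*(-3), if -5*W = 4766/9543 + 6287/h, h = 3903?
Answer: 26199513/20692405 ≈ 1.2661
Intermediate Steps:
W = -8733171/20692405 (W = -(4766/9543 + 6287/3903)/5 = -1/5*8733171/4138481 = -8733171/20692405 ≈ -0.42205)
W*(-3) = -8733171/20692405*(-3) = 26199513/20692405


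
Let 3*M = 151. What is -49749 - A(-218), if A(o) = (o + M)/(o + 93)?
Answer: -18656378/375 ≈ -49750.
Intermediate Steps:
M = 151/3 (M = (⅓)*151 = 151/3 ≈ 50.333)
A(o) = (151/3 + o)/(93 + o) (A(o) = (o + 151/3)/(o + 93) = (151/3 + o)/(93 + o))
-49749 - A(-218) = -49749 - (151/3 - 218)/(93 - 218) = -49749 - (-503)/((-125)*3) = -49749 - (-1)*(-503)/(125*3) = -49749 - 1*503/375 = -49749 - 503/375 = -18656378/375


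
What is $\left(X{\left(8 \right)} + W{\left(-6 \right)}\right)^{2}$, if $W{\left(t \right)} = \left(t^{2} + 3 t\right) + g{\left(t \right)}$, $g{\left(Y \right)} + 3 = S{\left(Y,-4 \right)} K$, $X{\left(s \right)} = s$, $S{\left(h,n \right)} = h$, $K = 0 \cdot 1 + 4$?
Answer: $1$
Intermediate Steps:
$K = 4$ ($K = 0 + 4 = 4$)
$g{\left(Y \right)} = -3 + 4 Y$ ($g{\left(Y \right)} = -3 + Y 4 = -3 + 4 Y$)
$W{\left(t \right)} = -3 + t^{2} + 7 t$ ($W{\left(t \right)} = \left(t^{2} + 3 t\right) + \left(-3 + 4 t\right) = -3 + t^{2} + 7 t$)
$\left(X{\left(8 \right)} + W{\left(-6 \right)}\right)^{2} = \left(8 + \left(-3 + \left(-6\right)^{2} + 7 \left(-6\right)\right)\right)^{2} = \left(8 - 9\right)^{2} = \left(-1\right)^{2} = 1$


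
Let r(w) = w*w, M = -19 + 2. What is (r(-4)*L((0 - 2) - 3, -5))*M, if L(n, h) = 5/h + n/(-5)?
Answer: 0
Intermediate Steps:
M = -17
r(w) = w²
L(n, h) = 5/h - n/5 (L(n, h) = 5/h + n*(-⅕) = 5/h - n/5)
(r(-4)*L((0 - 2) - 3, -5))*M = ((-4)²*(5/(-5) - ((0 - 2) - 3)/5))*(-17) = (16*(5*(-⅕) - (-2 - 3)/5))*(-17) = (16*(-1 - ⅕*(-5)))*(-17) = (16*(-1 + 1))*(-17) = (16*0)*(-17) = 0*(-17) = 0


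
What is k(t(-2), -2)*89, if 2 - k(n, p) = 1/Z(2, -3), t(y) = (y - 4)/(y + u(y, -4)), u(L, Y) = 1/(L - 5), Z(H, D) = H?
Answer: 267/2 ≈ 133.50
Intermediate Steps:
u(L, Y) = 1/(-5 + L)
t(y) = (-4 + y)/(y + 1/(-5 + y)) (t(y) = (y - 4)/(y + 1/(-5 + y)) = (-4 + y)/(y + 1/(-5 + y)))
k(n, p) = 3/2 (k(n, p) = 2 - 1/2 = 3/2)
k(t(-2), -2)*89 = (3/2)*89 = 267/2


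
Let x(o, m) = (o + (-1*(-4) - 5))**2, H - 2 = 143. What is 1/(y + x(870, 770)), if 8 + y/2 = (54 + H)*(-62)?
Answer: 1/730469 ≈ 1.3690e-6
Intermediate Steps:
H = 145 (H = 2 + 143 = 145)
x(o, m) = (-1 + o)**2 (x(o, m) = (o + (4 - 5))**2 = (o - 1)**2 = (-1 + o)**2)
y = -24692 (y = -16 + 2*((54 + 145)*(-62)) = -16 + 2*(199*(-62)) = -16 + 2*(-12338) = -16 - 24676 = -24692)
1/(y + x(870, 770)) = 1/(-24692 + (-1 + 870)**2) = 1/(-24692 + 869**2) = 1/(-24692 + 755161) = 1/730469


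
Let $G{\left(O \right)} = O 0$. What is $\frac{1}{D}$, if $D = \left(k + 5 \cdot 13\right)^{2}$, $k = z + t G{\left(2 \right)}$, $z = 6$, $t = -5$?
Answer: $\frac{1}{5041} \approx 0.00019837$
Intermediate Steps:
$G{\left(O \right)} = 0$
$k = 6$ ($k = 6 - 0 = 6 + 0 = 6$)
$D = 5041$ ($D = \left(6 + 5 \cdot 13\right)^{2} = \left(6 + 65\right)^{2} = 71^{2} = 5041$)
$\frac{1}{D} = \frac{1}{5041}$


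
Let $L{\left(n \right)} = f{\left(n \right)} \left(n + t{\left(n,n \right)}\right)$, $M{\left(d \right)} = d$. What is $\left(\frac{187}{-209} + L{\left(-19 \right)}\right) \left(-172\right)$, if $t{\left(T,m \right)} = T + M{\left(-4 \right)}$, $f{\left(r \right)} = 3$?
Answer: $\frac{414692}{19} \approx 21826.0$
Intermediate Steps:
$t{\left(T,m \right)} = -4 + T$ ($t{\left(T,m \right)} = T - 4 = -4 + T$)
$L{\left(n \right)} = -12 + 6 n$ ($L{\left(n \right)} = 3 \left(n + \left(-4 + n\right)\right) = 3 \left(-4 + 2 n\right) = -12 + 6 n$)
$\left(\frac{187}{-209} + L{\left(-19 \right)}\right) \left(-172\right) = \left(\frac{187}{-209} + \left(-12 + 6 \left(-19\right)\right)\right) \left(-172\right) = \left(187 \left(- \frac{1}{209}\right) - 126\right) \left(-172\right) = \left(- \frac{17}{19} - 126\right) \left(-172\right) = \left(- \frac{2411}{19}\right) \left(-172\right) = \frac{414692}{19}$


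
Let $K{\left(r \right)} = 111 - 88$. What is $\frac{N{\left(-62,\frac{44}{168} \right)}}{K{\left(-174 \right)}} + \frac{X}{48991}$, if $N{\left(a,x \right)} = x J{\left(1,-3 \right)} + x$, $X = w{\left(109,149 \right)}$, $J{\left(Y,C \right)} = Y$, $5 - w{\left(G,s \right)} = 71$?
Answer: $\frac{507023}{23662653} \approx 0.021427$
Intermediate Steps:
$w{\left(G,s \right)} = -66$ ($w{\left(G,s \right)} = 5 - 71 = -66$)
$K{\left(r \right)} = 23$ ($K{\left(r \right)} = 111 - 88 = 23$)
$X = -66$
$N{\left(a,x \right)} = 2 x$ ($N{\left(a,x \right)} = x 1 + x = x + x = 2 x$)
$\frac{N{\left(-62,\frac{44}{168} \right)}}{K{\left(-174 \right)}} + \frac{X}{48991} = \frac{2 \cdot \frac{44}{168}}{23} - \frac{66}{48991} = 2 \cdot 44 \cdot \frac{1}{168} \cdot \frac{1}{23} - \frac{66}{48991} = 2 \cdot \frac{11}{42} \cdot \frac{1}{23} - \frac{66}{48991} = \frac{11}{21} \cdot \frac{1}{23} - \frac{66}{48991} = \frac{11}{483} - \frac{66}{48991} = \frac{507023}{23662653}$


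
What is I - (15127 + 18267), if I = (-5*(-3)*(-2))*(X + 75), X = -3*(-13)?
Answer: -36814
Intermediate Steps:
X = 39
I = -3420 (I = (-5*(-3)*(-2))*(39 + 75) = (15*(-2))*114 = -30*114 = -3420)
I - (15127 + 18267) = -3420 - (15127 + 18267) = -3420 - 1*33394 = -3420 - 33394 = -36814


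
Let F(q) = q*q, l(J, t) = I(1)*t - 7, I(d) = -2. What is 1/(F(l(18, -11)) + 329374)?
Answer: 1/329599 ≈ 3.0340e-6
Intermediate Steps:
l(J, t) = -7 - 2*t (l(J, t) = -2*t - 7 = -7 - 2*t)
F(q) = q²
1/(F(l(18, -11)) + 329374) = 1/((-7 - 2*(-11))² + 329374) = 1/((-7 + 22)² + 329374) = 1/(15² + 329374) = 1/(225 + 329374) = 1/329599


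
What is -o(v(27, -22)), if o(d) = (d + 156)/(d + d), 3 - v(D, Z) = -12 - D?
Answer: -33/14 ≈ -2.3571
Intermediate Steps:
v(D, Z) = 15 + D (v(D, Z) = 3 - (-12 - D) = 3 + (12 + D) = 15 + D)
o(d) = (156 + d)/(2*d) (o(d) = (156 + d)/((2*d)) = (156 + d)*(1/(2*d)) = (156 + d)/(2*d))
-o(v(27, -22)) = -(156 + (15 + 27))/(2*(15 + 27)) = -(156 + 42)/(2*42) = -198/(2*42) = -1*33/14 = -33/14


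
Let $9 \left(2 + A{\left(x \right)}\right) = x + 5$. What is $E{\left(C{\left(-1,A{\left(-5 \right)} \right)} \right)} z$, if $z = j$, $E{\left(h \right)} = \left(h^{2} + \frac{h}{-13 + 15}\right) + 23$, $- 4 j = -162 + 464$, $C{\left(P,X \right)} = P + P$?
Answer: $-1963$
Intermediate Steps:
$A{\left(x \right)} = - \frac{13}{9} + \frac{x}{9}$ ($A{\left(x \right)} = -2 + \frac{x + 5}{9} = -2 + \frac{5 + x}{9} = -2 + \left(\frac{5}{9} + \frac{x}{9}\right) = - \frac{13}{9} + \frac{x}{9}$)
$C{\left(P,X \right)} = 2 P$
$j = - \frac{151}{2}$ ($j = - \frac{-162 + 464}{4} = \left(- \frac{1}{4}\right) 302 = - \frac{151}{2} \approx -75.5$)
$E{\left(h \right)} = 23 + h^{2} + \frac{h}{2}$ ($E{\left(h \right)} = \left(h^{2} + \frac{h}{2}\right) + 23 = 23 + h^{2} + \frac{h}{2}$)
$z = - \frac{151}{2} \approx -75.5$
$E{\left(C{\left(-1,A{\left(-5 \right)} \right)} \right)} z = \left(23 + \left(2 \left(-1\right)\right)^{2} + \frac{2 \left(-1\right)}{2}\right) \left(- \frac{151}{2}\right) = \left(23 + \left(-2\right)^{2} + \frac{1}{2} \left(-2\right)\right) \left(- \frac{151}{2}\right) = \left(23 + 4 - 1\right) \left(- \frac{151}{2}\right) = 26 \left(- \frac{151}{2}\right) = -1963$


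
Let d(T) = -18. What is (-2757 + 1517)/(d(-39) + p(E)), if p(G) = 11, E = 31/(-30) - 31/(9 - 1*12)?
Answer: 1240/7 ≈ 177.14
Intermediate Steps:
E = 93/10 (E = 31*(-1/30) - 31/(9 - 12) = -31/30 - 31/(-3) = -31/30 - 31*(-⅓) = -31/30 + 31/3 = 93/10 ≈ 9.3000)
(-2757 + 1517)/(d(-39) + p(E)) = (-2757 + 1517)/(-18 + 11) = -1240/(-7) = -1240*(-⅐) = 1240/7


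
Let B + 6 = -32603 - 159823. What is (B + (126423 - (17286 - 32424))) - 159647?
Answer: -210518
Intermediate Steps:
B = -192432 (B = -6 + (-32603 - 159823) = -6 - 192426 = -192432)
(B + (126423 - (17286 - 32424))) - 159647 = (-192432 + (126423 - (17286 - 32424))) - 159647 = (-192432 + (126423 - 1*(-15138))) - 159647 = (-192432 + (126423 + 15138)) - 159647 = (-192432 + 141561) - 159647 = -50871 - 159647 = -210518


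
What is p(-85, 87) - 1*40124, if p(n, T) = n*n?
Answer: -32899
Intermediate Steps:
p(n, T) = n**2
p(-85, 87) - 1*40124 = (-85)**2 - 1*40124 = 7225 - 40124 = -32899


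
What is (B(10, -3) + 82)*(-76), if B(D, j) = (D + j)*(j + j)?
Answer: -3040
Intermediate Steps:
B(D, j) = 2*j*(D + j) (B(D, j) = (D + j)*(2*j) = 2*j*(D + j))
(B(10, -3) + 82)*(-76) = (2*(-3)*(10 - 3) + 82)*(-76) = (2*(-3)*7 + 82)*(-76) = (-42 + 82)*(-76) = 40*(-76) = -3040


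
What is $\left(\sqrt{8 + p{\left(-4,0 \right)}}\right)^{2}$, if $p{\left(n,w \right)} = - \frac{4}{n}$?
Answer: $9$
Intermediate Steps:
$\left(\sqrt{8 + p{\left(-4,0 \right)}}\right)^{2} = \left(\sqrt{8 - \frac{4}{-4}}\right)^{2} = \left(\sqrt{8 - -1}\right)^{2} = \left(\sqrt{8 + 1}\right)^{2} = \left(\sqrt{9}\right)^{2} = 3^{2} = 9$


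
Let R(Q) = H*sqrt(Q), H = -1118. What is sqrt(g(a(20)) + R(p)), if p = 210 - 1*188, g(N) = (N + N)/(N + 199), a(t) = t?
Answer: sqrt(8760 - 53620398*sqrt(22))/219 ≈ 72.413*I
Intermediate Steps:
g(N) = 2*N/(199 + N) (g(N) = (2*N)/(199 + N) = 2*N/(199 + N))
p = 22 (p = 210 - 188 = 22)
R(Q) = -1118*sqrt(Q)
sqrt(g(a(20)) + R(p)) = sqrt(2*20/(199 + 20) - 1118*sqrt(22)) = sqrt(2*20/219 - 1118*sqrt(22)) = sqrt(2*20*(1/219) - 1118*sqrt(22)) = sqrt(40/219 - 1118*sqrt(22))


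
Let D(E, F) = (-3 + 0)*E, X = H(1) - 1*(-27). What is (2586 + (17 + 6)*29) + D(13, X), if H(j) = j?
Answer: 3214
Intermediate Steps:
X = 28 (X = 1 - 1*(-27) = 1 + 27 = 28)
D(E, F) = -3*E
(2586 + (17 + 6)*29) + D(13, X) = (2586 + (17 + 6)*29) - 3*13 = (2586 + 23*29) - 39 = (2586 + 667) - 39 = 3253 - 39 = 3214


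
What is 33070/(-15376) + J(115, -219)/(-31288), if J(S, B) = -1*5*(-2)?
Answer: -64677995/30067768 ≈ -2.1511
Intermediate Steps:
J(S, B) = 10 (J(S, B) = -5*(-2) = 10)
33070/(-15376) + J(115, -219)/(-31288) = 33070/(-15376) + 10/(-31288) = 33070*(-1/15376) + 10*(-1/31288) = -16535/7688 - 5/15644 = -64677995/30067768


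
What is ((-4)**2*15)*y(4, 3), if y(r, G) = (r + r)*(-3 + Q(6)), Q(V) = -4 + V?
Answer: -1920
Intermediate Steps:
y(r, G) = -2*r (y(r, G) = (r + r)*(-3 + (-4 + 6)) = (2*r)*(-3 + 2) = (2*r)*(-1) = -2*r)
((-4)**2*15)*y(4, 3) = ((-4)**2*15)*(-2*4) = (16*15)*(-8) = 240*(-8) = -1920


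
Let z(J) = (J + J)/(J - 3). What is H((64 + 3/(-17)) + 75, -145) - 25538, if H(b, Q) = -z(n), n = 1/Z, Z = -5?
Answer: -204305/8 ≈ -25538.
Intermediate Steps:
n = -1/5 (n = 1/(-5) = -1/5 ≈ -0.20000)
z(J) = 2*J/(-3 + J) (z(J) = (2*J)/(-3 + J) = 2*J/(-3 + J))
H(b, Q) = -1/8 (H(b, Q) = -2*(-1)/(5*(-3 - 1/5)) = -2*(-1)/(5*(-16/5)) = -2*(-1)*(-5)/(5*16) = -1*1/8 = -1/8)
H((64 + 3/(-17)) + 75, -145) - 25538 = -1/8 - 25538 = -204305/8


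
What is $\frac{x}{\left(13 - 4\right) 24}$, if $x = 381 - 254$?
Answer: $\frac{127}{216} \approx 0.58796$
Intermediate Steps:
$x = 127$ ($x = 381 - 254 = 127$)
$\frac{x}{\left(13 - 4\right) 24} = \frac{127}{\left(13 - 4\right) 24} = \frac{127}{9 \cdot 24} = \frac{127}{216}$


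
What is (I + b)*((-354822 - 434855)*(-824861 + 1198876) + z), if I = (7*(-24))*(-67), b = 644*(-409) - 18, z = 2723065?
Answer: 74474441697254220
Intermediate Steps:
b = -263414 (b = -263396 - 18 = -263414)
I = 11256 (I = -168*(-67) = 11256)
(I + b)*((-354822 - 434855)*(-824861 + 1198876) + z) = (11256 - 263414)*((-354822 - 434855)*(-824861 + 1198876) + 2723065) = -252158*(-789677*374015 + 2723065) = -252158*(-295351043155 + 2723065) = -252158*(-295348320090) = 74474441697254220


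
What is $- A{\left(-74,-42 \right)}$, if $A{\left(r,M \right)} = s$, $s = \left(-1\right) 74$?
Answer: $74$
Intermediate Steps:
$s = -74$
$A{\left(r,M \right)} = -74$
$- A{\left(-74,-42 \right)} = \left(-1\right) \left(-74\right) = 74$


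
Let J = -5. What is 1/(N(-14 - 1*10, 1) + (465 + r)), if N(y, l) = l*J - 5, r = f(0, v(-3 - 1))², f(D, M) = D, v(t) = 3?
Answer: 1/455 ≈ 0.0021978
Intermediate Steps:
r = 0 (r = 0² = 0)
N(y, l) = -5 - 5*l (N(y, l) = l*(-5) - 5 = -5*l - 5 = -5 - 5*l)
1/(N(-14 - 1*10, 1) + (465 + r)) = 1/((-5 - 5*1) + (465 + 0)) = 1/((-5 - 5) + 465) = 1/(-10 + 465) = 1/455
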